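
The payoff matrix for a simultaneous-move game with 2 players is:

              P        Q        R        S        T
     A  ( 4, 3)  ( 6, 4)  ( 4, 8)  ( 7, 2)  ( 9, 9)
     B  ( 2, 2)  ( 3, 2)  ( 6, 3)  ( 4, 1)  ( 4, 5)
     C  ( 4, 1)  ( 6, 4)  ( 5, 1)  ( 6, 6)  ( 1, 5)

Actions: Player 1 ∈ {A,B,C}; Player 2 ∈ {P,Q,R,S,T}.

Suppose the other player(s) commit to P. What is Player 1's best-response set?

u_1(A vs P) = 4
u_1(B vs P) = 2
u_1(C vs P) = 4
max payoff 4 at {A,C}

BR_1 = {A,C}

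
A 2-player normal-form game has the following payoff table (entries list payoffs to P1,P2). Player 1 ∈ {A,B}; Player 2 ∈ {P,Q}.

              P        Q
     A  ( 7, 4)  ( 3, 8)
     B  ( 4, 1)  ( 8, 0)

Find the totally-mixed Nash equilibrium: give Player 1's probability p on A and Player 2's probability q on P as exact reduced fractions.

P1 mixes 1/5 on A; P2 mixes 5/8 on P

P1 indiff ⇒ q·7+(1-q)·3 = q·4+(1-q)·8 ⇒ q(3) = (1-q)(5) ⇒ q = 5/8
P2 indiff ⇒ p·4+(1-p)·1 = p·8+(1-p)·0 ⇒ p(-4) = (1-p)(-1) ⇒ p = 1/5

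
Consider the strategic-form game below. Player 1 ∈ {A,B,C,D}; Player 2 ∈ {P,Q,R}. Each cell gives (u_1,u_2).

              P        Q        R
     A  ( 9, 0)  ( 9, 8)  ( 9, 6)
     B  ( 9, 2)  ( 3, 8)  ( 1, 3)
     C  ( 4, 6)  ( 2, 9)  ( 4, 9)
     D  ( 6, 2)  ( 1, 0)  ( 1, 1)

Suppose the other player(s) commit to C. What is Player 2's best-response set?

argmax u_2 = {Q,R}

u_2(P vs C) = 6
u_2(Q vs C) = 9
u_2(R vs C) = 9
max payoff 9 at {Q,R}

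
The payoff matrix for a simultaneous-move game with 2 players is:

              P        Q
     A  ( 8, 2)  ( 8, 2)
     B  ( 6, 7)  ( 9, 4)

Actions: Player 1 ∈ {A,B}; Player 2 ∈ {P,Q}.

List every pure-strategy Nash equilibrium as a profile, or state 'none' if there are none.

NE set: (A,P)

(A,P): NE
(A,Q): not NE [P1→B gives 9>8]
(B,P): not NE [P1→A gives 8>6]
(B,Q): not NE [P2→P gives 7>4]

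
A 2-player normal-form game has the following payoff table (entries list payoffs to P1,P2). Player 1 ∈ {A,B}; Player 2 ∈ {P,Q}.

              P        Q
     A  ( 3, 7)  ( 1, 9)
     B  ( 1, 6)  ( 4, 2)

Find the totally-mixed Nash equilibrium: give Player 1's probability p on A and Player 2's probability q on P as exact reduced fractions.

P1 indiff ⇒ q·3+(1-q)·1 = q·1+(1-q)·4 ⇒ q(2) = (1-q)(3) ⇒ q = 3/5
P2 indiff ⇒ p·7+(1-p)·6 = p·9+(1-p)·2 ⇒ p(-2) = (1-p)(-4) ⇒ p = 2/3

(p,q) = (2/3, 3/5)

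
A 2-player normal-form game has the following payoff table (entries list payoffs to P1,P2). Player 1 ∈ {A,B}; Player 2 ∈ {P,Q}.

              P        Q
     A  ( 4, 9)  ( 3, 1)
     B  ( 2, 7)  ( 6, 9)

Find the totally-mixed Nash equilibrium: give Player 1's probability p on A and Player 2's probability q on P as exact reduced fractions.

P1 indiff ⇒ q·4+(1-q)·3 = q·2+(1-q)·6 ⇒ q(2) = (1-q)(3) ⇒ q = 3/5
P2 indiff ⇒ p·9+(1-p)·7 = p·1+(1-p)·9 ⇒ p(8) = (1-p)(2) ⇒ p = 1/5

p=1/5, q=3/5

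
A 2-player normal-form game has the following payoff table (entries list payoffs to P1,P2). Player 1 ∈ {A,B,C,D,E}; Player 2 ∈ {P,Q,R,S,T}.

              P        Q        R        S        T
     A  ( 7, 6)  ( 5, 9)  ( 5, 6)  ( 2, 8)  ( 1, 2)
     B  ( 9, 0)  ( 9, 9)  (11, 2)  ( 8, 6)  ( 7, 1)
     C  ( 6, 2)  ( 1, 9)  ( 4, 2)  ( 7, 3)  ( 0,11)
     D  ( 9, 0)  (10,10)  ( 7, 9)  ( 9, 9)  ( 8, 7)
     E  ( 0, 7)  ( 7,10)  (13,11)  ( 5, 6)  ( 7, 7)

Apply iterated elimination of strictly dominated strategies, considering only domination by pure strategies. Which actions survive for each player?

P1 drop A (B beats it: P:9>7 Q:9>5 R:11>5 S:8>2 T:7>1)
P1 drop C (B beats it: P:9>6 Q:9>1 R:11>4 S:8>7 T:7>0)
P2 drop P (Q beats it: B:9>0 D:10>0 E:10>7)
P2 drop S (Q beats it: B:9>6 D:10>9 E:10>6)
P2 drop T (Q beats it: B:9>1 D:10>7 E:10>7)
P1→{B,D,E} P2→{Q,R}

Survivors P1:{B,D,E} P2:{Q,R}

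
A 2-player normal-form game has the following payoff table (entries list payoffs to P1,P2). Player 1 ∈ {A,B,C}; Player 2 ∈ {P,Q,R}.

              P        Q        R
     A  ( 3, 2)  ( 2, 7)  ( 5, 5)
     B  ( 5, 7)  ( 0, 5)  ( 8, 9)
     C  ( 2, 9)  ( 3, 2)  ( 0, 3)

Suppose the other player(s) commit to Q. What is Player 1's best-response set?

BR_1 = {C}

u_1(A vs Q) = 2
u_1(B vs Q) = 0
u_1(C vs Q) = 3
max payoff 3 at {C}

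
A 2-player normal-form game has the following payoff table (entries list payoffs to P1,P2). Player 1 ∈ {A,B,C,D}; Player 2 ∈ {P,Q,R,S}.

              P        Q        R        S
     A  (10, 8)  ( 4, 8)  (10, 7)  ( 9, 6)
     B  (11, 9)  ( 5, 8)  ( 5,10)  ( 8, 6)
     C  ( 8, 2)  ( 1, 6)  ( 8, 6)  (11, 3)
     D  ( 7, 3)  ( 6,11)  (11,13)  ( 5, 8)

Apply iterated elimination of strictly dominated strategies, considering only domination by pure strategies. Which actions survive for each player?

P2 drop S (Q beats it: A:8>6 B:8>6 C:6>3 D:11>8)
P1 drop C (A beats it: P:10>8 Q:4>1 R:10>8)
P1→{A,B,D} P2→{P,Q,R}

Survivors P1:{A,B,D} P2:{P,Q,R}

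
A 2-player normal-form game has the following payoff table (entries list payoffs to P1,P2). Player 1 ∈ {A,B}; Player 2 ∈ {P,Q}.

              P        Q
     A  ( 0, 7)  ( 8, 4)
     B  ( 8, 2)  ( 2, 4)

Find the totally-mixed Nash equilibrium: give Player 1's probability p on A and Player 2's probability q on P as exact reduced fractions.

P1 indiff ⇒ q·0+(1-q)·8 = q·8+(1-q)·2 ⇒ q(-8) = (1-q)(-6) ⇒ q = 3/7
P2 indiff ⇒ p·7+(1-p)·2 = p·4+(1-p)·4 ⇒ p(3) = (1-p)(2) ⇒ p = 2/5

P1 mixes 2/5 on A; P2 mixes 3/7 on P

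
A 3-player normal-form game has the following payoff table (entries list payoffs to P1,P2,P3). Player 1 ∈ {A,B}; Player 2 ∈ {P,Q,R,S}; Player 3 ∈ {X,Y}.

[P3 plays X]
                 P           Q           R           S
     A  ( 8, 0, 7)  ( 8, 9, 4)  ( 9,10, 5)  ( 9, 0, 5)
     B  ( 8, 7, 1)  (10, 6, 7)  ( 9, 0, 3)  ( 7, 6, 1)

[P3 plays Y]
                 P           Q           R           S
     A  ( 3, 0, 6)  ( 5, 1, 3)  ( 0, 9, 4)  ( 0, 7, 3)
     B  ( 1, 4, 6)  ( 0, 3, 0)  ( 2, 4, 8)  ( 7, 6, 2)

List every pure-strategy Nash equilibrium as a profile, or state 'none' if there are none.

(A,P,X): not NE [P2→R gives 10>0]
(A,P,Y): not NE [P2→R gives 9>0; P3→X gives 7>6]
(A,Q,X): not NE [P1→B gives 10>8; P2→R gives 10>9]
(A,Q,Y): not NE [P2→R gives 9>1; P3→X gives 4>3]
(A,R,X): NE
(A,R,Y): not NE [P1→B gives 2>0; P3→X gives 5>4]
(A,S,X): not NE [P2→R gives 10>0]
(A,S,Y): not NE [P1→B gives 7>0; P2→R gives 9>7; P3→X gives 5>3]
(B,P,X): not NE [P3→Y gives 6>1]
(B,P,Y): not NE [P1→A gives 3>1; P2→S gives 6>4]
(B,Q,X): not NE [P2→P gives 7>6]
(B,Q,Y): not NE [P1→A gives 5>0; P2→S gives 6>3; P3→X gives 7>0]
(B,R,X): not NE [P2→P gives 7>0; P3→Y gives 8>3]
(B,R,Y): not NE [P2→S gives 6>4]
(B,S,X): not NE [P1→A gives 9>7; P2→P gives 7>6; P3→Y gives 2>1]
(B,S,Y): NE

NE set: (A,R,X), (B,S,Y)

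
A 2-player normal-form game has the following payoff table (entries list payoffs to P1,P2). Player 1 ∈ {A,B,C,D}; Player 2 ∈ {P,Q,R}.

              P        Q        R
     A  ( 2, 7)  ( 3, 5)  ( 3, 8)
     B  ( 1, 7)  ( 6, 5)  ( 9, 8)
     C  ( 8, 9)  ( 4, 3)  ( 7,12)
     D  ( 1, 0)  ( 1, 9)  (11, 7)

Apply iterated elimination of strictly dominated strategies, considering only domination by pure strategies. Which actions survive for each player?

P1 drop A (C beats it: P:8>2 Q:4>3 R:7>3)
P2 drop P (R beats it: B:8>7 C:12>9 D:7>0)
P1 drop C (B beats it: Q:6>4 R:9>7)
P1→{B,D} P2→{Q,R}

Remaining: P1:{B,D} P2:{Q,R}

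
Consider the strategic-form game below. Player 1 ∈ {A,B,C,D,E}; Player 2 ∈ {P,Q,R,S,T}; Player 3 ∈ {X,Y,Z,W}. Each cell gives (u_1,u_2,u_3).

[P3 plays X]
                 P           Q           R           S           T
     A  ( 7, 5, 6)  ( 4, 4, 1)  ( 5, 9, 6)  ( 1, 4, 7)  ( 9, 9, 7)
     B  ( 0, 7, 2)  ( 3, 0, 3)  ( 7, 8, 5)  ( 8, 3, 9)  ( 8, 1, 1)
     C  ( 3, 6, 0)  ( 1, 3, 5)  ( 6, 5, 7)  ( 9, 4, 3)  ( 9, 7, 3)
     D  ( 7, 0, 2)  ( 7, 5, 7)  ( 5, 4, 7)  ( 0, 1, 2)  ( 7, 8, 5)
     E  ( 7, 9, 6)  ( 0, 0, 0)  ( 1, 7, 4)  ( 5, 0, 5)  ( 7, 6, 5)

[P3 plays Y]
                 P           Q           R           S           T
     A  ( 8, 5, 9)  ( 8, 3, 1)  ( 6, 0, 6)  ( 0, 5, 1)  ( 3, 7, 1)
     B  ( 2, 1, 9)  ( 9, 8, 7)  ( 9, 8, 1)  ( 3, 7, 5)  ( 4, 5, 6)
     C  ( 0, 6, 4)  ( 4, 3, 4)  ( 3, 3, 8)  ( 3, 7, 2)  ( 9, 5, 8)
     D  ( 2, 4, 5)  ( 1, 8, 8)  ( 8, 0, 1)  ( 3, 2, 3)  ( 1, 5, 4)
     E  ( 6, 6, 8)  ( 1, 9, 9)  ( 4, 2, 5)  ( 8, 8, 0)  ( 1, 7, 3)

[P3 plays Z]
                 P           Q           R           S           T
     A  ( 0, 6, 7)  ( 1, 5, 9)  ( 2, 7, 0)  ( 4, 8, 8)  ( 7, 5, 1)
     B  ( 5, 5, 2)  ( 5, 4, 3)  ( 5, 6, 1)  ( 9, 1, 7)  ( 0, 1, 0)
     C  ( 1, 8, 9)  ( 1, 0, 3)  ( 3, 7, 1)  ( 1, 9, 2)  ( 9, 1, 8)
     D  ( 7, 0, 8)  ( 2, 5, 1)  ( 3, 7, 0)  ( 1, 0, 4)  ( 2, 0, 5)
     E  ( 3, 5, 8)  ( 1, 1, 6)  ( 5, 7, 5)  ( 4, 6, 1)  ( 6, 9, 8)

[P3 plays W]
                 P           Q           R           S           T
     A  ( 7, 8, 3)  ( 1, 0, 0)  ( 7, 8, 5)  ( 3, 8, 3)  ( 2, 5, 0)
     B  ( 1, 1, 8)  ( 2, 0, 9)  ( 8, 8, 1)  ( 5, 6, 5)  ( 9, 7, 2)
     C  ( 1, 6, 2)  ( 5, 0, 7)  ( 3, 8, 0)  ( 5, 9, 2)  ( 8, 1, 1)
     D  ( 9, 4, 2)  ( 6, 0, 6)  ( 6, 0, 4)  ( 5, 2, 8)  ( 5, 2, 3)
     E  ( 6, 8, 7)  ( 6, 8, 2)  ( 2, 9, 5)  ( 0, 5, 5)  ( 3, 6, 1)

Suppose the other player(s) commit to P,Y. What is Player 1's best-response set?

argmax u_1 = {A}

u_1(A vs P,Y) = 8
u_1(B vs P,Y) = 2
u_1(C vs P,Y) = 0
u_1(D vs P,Y) = 2
u_1(E vs P,Y) = 6
max payoff 8 at {A}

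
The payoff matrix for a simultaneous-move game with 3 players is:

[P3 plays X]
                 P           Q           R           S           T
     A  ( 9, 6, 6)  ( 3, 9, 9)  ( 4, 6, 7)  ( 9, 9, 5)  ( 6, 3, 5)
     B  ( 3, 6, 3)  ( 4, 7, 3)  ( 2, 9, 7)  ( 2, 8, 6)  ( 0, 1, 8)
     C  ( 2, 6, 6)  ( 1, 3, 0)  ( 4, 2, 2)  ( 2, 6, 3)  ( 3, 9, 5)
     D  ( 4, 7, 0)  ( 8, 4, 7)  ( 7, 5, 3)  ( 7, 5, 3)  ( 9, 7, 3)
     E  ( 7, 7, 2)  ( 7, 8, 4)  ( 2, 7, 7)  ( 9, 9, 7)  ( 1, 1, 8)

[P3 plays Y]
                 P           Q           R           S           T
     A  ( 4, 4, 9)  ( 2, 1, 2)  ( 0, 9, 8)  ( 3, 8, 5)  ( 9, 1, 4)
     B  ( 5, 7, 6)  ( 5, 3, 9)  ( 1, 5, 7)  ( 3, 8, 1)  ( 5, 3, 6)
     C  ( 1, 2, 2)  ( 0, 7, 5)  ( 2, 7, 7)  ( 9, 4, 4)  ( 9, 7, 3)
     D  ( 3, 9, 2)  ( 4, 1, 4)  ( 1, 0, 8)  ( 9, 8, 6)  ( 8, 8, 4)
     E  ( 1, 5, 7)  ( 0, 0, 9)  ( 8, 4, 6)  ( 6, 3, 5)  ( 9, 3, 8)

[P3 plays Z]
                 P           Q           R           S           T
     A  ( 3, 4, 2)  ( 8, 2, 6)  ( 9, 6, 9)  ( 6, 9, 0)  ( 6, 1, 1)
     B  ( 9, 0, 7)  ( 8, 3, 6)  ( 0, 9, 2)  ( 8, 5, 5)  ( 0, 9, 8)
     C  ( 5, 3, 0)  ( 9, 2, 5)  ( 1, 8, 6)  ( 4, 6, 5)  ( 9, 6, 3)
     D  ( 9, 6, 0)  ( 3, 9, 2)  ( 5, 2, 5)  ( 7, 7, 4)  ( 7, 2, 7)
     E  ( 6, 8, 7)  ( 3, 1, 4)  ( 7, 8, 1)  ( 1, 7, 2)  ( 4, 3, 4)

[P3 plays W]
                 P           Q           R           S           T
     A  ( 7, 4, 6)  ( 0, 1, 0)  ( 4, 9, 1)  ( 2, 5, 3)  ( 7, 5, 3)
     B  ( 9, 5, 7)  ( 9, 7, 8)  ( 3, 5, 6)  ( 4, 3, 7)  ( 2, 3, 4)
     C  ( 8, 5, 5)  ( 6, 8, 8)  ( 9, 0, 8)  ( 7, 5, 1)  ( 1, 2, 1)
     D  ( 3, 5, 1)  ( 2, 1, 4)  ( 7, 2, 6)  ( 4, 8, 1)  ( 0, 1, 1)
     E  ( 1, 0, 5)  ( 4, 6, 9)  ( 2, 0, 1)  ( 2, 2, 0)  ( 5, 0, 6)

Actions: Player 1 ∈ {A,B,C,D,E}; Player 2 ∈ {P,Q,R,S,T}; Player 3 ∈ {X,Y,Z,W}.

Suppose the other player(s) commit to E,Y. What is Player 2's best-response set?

u_2(P vs E,Y) = 5
u_2(Q vs E,Y) = 0
u_2(R vs E,Y) = 4
u_2(S vs E,Y) = 3
u_2(T vs E,Y) = 3
max payoff 5 at {P}

BR_2 = {P}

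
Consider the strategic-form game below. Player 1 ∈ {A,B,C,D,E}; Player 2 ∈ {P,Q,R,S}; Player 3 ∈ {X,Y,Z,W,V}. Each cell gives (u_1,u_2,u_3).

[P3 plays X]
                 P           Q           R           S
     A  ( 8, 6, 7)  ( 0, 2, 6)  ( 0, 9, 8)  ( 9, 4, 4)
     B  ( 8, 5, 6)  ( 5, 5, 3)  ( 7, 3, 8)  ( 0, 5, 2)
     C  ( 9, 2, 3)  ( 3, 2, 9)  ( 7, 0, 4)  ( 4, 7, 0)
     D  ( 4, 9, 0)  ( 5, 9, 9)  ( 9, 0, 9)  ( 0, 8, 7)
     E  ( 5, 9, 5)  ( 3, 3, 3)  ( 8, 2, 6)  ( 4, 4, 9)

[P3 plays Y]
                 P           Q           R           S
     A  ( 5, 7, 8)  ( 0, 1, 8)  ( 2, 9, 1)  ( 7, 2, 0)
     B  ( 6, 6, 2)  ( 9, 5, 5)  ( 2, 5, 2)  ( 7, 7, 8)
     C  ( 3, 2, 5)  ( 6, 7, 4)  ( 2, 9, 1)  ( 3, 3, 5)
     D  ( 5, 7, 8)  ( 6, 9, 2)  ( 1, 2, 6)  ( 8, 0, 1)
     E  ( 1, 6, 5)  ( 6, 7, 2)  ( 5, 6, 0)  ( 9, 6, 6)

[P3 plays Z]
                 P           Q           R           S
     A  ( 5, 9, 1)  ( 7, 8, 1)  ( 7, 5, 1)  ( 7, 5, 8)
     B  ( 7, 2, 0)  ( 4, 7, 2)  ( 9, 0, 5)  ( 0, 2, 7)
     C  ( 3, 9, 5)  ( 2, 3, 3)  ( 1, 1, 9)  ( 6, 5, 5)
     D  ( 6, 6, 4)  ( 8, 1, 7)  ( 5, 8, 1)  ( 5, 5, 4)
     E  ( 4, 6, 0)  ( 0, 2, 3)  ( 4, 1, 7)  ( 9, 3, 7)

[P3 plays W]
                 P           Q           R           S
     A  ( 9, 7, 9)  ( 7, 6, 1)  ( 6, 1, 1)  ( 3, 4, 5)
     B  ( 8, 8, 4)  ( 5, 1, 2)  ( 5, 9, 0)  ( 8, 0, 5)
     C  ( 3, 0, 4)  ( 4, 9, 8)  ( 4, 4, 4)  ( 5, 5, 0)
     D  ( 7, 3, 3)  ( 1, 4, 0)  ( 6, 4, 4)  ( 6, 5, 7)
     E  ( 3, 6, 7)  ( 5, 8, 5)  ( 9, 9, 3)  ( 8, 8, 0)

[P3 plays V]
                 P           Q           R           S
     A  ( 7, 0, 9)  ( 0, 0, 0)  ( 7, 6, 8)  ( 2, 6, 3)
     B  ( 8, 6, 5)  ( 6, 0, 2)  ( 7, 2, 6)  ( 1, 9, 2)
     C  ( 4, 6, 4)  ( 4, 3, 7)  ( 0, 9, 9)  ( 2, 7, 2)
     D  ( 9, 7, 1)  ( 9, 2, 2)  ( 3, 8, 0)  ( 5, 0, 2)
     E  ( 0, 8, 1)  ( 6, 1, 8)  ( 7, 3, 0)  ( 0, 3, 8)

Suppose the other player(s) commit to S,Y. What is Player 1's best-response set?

BR_1 = {E}

u_1(A vs S,Y) = 7
u_1(B vs S,Y) = 7
u_1(C vs S,Y) = 3
u_1(D vs S,Y) = 8
u_1(E vs S,Y) = 9
max payoff 9 at {E}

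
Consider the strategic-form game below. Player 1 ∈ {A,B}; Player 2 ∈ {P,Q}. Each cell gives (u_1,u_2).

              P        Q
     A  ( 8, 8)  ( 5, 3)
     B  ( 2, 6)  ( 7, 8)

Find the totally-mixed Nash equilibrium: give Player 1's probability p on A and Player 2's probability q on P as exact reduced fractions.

(p,q) = (2/7, 1/4)

P1 indiff ⇒ q·8+(1-q)·5 = q·2+(1-q)·7 ⇒ q(6) = (1-q)(2) ⇒ q = 1/4
P2 indiff ⇒ p·8+(1-p)·6 = p·3+(1-p)·8 ⇒ p(5) = (1-p)(2) ⇒ p = 2/7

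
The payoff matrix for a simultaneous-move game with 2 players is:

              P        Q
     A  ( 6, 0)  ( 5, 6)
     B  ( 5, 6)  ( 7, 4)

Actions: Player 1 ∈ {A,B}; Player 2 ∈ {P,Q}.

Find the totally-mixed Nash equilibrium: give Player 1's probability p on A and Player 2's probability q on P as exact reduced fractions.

P1 mixes 1/4 on A; P2 mixes 2/3 on P

P1 indiff ⇒ q·6+(1-q)·5 = q·5+(1-q)·7 ⇒ q(1) = (1-q)(2) ⇒ q = 2/3
P2 indiff ⇒ p·0+(1-p)·6 = p·6+(1-p)·4 ⇒ p(-6) = (1-p)(-2) ⇒ p = 1/4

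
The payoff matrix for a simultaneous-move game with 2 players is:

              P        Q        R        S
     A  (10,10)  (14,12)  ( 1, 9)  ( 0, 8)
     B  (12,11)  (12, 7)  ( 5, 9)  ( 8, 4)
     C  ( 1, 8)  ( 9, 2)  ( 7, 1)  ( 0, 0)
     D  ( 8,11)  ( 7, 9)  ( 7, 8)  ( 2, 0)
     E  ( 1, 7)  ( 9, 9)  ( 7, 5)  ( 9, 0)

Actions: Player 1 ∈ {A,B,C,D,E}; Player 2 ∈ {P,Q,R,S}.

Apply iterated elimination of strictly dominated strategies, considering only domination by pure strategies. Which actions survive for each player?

Survivors P1:{A,B} P2:{P,Q}

P2 drop R (P beats it: A:10>9 B:11>9 C:8>1 D:11>8 E:7>5)
P1 drop C (B beats it: P:12>1 Q:12>9 S:8>0)
P1 drop D (B beats it: P:12>8 Q:12>7 S:8>2)
P2 drop S (P beats it: A:10>8 B:11>4 E:7>0)
P1 drop E (A beats it: P:10>1 Q:14>9)
P1→{A,B} P2→{P,Q}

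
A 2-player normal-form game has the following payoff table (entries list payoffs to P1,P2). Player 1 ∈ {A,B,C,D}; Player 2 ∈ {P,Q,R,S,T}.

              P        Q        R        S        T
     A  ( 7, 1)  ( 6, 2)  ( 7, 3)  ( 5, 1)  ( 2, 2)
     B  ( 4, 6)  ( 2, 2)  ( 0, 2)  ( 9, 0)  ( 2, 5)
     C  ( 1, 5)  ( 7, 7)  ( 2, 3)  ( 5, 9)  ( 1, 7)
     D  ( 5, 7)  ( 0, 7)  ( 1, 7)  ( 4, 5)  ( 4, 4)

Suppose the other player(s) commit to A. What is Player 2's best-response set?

u_2(P vs A) = 1
u_2(Q vs A) = 2
u_2(R vs A) = 3
u_2(S vs A) = 1
u_2(T vs A) = 2
max payoff 3 at {R}

argmax u_2 = {R}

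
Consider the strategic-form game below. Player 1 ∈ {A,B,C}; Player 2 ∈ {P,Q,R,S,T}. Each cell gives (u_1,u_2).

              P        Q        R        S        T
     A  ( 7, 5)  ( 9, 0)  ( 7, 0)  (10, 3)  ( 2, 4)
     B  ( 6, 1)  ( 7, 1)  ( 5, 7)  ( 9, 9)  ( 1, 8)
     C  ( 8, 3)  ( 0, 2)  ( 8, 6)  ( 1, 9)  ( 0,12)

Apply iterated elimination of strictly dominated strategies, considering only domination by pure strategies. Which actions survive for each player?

Remaining: P1:{A,C} P2:{P,T}

P1 drop B (A beats it: P:7>6 Q:9>7 R:7>5 S:10>9 T:2>1)
P2 drop Q (P beats it: A:5>0 C:3>2)
P2 drop R (S beats it: A:3>0 C:9>6)
P2 drop S (T beats it: A:4>3 C:12>9)
P1→{A,C} P2→{P,T}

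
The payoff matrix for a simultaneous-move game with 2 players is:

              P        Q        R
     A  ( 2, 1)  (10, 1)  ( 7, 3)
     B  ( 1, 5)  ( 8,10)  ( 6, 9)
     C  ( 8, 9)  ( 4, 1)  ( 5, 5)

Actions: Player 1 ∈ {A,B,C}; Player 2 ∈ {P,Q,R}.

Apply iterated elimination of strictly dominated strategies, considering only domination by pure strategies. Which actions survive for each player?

P1 drop B (A beats it: P:2>1 Q:10>8 R:7>6)
P2 drop Q (R beats it: A:3>1 C:5>1)
P1→{A,C} P2→{P,R}

Remaining: P1:{A,C} P2:{P,R}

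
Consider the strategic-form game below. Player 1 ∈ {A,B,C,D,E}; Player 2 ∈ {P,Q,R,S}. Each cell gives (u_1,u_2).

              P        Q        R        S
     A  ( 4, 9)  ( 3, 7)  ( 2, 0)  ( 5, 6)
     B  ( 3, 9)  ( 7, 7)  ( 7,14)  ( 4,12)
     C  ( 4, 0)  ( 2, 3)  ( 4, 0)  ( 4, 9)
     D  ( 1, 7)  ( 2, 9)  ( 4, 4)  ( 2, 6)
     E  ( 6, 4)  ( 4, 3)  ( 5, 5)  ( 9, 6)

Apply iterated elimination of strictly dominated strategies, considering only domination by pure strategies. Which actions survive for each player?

IESDS → P1:{B,E} P2:{R,S}

P1 drop A (E beats it: P:6>4 Q:4>3 R:5>2 S:9>5)
P1 drop C (E beats it: P:6>4 Q:4>2 R:5>4 S:9>4)
P1 drop D (B beats it: P:3>1 Q:7>2 R:7>4 S:4>2)
P2 drop P (R beats it: B:14>9 E:5>4)
P2 drop Q (R beats it: B:14>7 E:5>3)
P1→{B,E} P2→{R,S}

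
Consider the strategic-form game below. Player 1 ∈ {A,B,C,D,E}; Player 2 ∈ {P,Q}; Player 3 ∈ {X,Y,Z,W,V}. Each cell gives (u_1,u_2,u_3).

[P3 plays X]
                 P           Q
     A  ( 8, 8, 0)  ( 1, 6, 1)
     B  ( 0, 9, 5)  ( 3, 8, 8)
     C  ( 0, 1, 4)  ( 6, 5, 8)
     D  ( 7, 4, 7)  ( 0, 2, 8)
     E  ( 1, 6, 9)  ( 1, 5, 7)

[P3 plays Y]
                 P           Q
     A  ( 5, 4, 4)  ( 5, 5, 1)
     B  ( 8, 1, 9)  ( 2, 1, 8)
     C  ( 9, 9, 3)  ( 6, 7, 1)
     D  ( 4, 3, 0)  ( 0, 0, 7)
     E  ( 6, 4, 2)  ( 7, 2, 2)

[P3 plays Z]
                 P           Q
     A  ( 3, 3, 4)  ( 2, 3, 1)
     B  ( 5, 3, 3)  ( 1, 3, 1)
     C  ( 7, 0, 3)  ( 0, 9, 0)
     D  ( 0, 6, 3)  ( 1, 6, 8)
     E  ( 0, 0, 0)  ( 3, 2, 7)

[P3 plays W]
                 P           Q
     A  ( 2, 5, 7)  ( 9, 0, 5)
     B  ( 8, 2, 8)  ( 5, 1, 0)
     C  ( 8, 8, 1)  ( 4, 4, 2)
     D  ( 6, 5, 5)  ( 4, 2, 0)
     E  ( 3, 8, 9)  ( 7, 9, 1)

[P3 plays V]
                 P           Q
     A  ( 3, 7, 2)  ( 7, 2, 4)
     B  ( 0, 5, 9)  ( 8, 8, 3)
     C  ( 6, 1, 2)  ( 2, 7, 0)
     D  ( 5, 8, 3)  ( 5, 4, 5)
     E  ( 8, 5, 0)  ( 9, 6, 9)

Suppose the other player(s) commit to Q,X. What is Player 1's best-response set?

u_1(A vs Q,X) = 1
u_1(B vs Q,X) = 3
u_1(C vs Q,X) = 6
u_1(D vs Q,X) = 0
u_1(E vs Q,X) = 1
max payoff 6 at {C}

P1 best: {C}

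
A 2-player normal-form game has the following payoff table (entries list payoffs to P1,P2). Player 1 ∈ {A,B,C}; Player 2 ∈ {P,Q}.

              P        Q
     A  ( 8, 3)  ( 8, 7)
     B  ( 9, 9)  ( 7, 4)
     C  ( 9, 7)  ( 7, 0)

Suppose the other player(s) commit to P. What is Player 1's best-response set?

argmax u_1 = {B,C}

u_1(A vs P) = 8
u_1(B vs P) = 9
u_1(C vs P) = 9
max payoff 9 at {B,C}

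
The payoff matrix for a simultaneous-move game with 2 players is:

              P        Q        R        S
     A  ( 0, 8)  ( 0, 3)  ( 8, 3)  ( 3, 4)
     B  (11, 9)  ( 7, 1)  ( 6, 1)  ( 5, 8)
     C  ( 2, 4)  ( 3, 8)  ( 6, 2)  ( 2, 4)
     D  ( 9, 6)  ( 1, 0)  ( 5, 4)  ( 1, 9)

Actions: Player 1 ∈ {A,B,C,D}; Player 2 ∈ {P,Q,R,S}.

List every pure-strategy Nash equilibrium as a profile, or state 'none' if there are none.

Nash profiles: (B,P)

(A,P): not NE [P1→B gives 11>0]
(A,Q): not NE [P1→B gives 7>0; P2→P gives 8>3]
(A,R): not NE [P2→P gives 8>3]
(A,S): not NE [P1→B gives 5>3; P2→P gives 8>4]
(B,P): NE
(B,Q): not NE [P2→P gives 9>1]
(B,R): not NE [P1→A gives 8>6; P2→P gives 9>1]
(B,S): not NE [P2→P gives 9>8]
(C,P): not NE [P1→B gives 11>2; P2→Q gives 8>4]
(C,Q): not NE [P1→B gives 7>3]
(C,R): not NE [P1→A gives 8>6; P2→Q gives 8>2]
(C,S): not NE [P1→B gives 5>2; P2→Q gives 8>4]
(D,P): not NE [P1→B gives 11>9; P2→S gives 9>6]
(D,Q): not NE [P1→B gives 7>1; P2→S gives 9>0]
(D,R): not NE [P1→A gives 8>5; P2→S gives 9>4]
(D,S): not NE [P1→B gives 5>1]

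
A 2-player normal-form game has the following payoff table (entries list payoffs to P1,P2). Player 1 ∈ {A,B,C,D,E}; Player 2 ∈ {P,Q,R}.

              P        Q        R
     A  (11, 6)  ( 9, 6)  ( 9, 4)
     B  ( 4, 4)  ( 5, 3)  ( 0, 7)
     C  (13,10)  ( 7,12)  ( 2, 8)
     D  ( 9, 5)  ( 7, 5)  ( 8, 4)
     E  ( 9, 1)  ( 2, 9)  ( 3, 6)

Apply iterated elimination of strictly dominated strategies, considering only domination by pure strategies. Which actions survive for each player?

P1 drop B (A beats it: P:11>4 Q:9>5 R:9>0)
P1 drop D (A beats it: P:11>9 Q:9>7 R:9>8)
P1 drop E (A beats it: P:11>9 Q:9>2 R:9>3)
P2 drop R (P beats it: A:6>4 C:10>8)
P1→{A,C} P2→{P,Q}

Remaining: P1:{A,C} P2:{P,Q}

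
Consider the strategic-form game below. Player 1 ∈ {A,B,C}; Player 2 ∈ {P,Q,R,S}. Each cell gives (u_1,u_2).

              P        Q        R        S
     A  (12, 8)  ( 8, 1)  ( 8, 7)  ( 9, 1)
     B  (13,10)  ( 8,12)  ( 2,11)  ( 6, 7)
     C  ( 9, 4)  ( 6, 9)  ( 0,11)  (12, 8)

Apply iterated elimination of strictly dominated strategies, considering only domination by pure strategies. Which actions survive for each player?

Remaining: P1:{A,B} P2:{P,Q,R}

P2 drop S (R beats it: A:7>1 B:11>7 C:11>8)
P1 drop C (A beats it: P:12>9 Q:8>6 R:8>0)
P1→{A,B} P2→{P,Q,R}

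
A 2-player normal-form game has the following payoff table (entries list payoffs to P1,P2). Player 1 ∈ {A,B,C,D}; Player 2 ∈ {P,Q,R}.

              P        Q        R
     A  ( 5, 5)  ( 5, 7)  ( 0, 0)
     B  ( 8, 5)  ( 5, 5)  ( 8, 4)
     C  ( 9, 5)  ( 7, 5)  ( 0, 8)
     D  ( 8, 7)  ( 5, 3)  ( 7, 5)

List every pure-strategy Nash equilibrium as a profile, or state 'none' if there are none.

(A,P): not NE [P1→C gives 9>5; P2→Q gives 7>5]
(A,Q): not NE [P1→C gives 7>5]
(A,R): not NE [P1→B gives 8>0; P2→Q gives 7>0]
(B,P): not NE [P1→C gives 9>8]
(B,Q): not NE [P1→C gives 7>5]
(B,R): not NE [P2→Q gives 5>4]
(C,P): not NE [P2→R gives 8>5]
(C,Q): not NE [P2→R gives 8>5]
(C,R): not NE [P1→B gives 8>0]
(D,P): not NE [P1→C gives 9>8]
(D,Q): not NE [P1→C gives 7>5; P2→P gives 7>3]
(D,R): not NE [P1→B gives 8>7; P2→P gives 7>5]

No pure NE.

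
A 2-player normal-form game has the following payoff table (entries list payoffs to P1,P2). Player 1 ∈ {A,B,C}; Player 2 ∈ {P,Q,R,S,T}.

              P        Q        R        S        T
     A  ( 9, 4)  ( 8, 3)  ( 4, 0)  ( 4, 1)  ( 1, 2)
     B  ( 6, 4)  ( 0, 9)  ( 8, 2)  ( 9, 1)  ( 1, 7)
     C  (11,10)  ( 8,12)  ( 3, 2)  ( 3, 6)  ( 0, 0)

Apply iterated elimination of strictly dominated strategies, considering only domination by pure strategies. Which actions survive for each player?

P2 drop R (P beats it: A:4>0 B:4>2 C:10>2)
P2 drop S (P beats it: A:4>1 B:4>1 C:10>6)
P2 drop T (Q beats it: A:3>2 B:9>7 C:12>0)
P1 drop B (A beats it: P:9>6 Q:8>0)
P1→{A,C} P2→{P,Q}

IESDS → P1:{A,C} P2:{P,Q}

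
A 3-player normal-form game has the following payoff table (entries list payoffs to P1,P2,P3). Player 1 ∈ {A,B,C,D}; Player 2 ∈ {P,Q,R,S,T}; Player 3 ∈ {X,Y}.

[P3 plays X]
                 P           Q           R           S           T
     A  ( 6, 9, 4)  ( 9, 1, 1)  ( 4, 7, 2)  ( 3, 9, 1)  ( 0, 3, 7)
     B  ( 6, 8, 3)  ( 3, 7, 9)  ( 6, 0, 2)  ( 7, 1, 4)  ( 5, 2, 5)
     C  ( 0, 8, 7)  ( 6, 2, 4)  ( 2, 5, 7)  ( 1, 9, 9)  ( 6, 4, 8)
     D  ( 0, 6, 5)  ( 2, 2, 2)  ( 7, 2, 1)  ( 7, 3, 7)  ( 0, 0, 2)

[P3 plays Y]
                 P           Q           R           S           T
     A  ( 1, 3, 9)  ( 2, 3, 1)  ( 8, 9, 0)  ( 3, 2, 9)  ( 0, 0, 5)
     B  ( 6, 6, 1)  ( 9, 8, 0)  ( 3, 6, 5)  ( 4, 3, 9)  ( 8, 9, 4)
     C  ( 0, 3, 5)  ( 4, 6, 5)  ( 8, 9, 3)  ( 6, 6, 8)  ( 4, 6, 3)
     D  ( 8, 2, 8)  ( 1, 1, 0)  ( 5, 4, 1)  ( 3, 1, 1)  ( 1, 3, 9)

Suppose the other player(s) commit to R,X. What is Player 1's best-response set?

u_1(A vs R,X) = 4
u_1(B vs R,X) = 6
u_1(C vs R,X) = 2
u_1(D vs R,X) = 7
max payoff 7 at {D}

BR_1 = {D}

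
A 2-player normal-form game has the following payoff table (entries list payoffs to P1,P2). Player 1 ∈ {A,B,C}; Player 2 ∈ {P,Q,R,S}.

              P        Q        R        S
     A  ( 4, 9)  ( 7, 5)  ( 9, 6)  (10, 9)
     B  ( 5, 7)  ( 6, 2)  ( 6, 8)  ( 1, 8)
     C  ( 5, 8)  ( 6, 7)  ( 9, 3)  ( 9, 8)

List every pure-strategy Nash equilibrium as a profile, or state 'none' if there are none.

PSNE = {(A,S), (C,P)}

(A,P): not NE [P1→C gives 5>4]
(A,Q): not NE [P2→S gives 9>5]
(A,R): not NE [P2→S gives 9>6]
(A,S): NE
(B,P): not NE [P2→S gives 8>7]
(B,Q): not NE [P1→A gives 7>6; P2→S gives 8>2]
(B,R): not NE [P1→C gives 9>6]
(B,S): not NE [P1→A gives 10>1]
(C,P): NE
(C,Q): not NE [P1→A gives 7>6; P2→S gives 8>7]
(C,R): not NE [P2→S gives 8>3]
(C,S): not NE [P1→A gives 10>9]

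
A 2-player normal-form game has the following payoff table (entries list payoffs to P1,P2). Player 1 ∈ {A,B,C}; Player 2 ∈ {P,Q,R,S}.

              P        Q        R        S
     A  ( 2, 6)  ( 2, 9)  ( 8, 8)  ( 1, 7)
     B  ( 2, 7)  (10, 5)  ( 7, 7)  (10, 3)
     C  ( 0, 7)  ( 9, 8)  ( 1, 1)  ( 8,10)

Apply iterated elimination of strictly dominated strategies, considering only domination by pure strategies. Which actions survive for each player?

Survivors P1:{A,B} P2:{P,Q,R}

P1 drop C (B beats it: P:2>0 Q:10>9 R:7>1 S:10>8)
P2 drop S (Q beats it: A:9>7 B:5>3)
P1→{A,B} P2→{P,Q,R}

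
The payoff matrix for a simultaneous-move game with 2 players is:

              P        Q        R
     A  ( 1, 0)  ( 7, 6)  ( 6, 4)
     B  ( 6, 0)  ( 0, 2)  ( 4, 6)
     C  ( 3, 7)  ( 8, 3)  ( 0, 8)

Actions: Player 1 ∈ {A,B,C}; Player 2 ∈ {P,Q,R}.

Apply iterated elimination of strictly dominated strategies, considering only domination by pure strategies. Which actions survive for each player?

Remaining: P1:{A,C} P2:{Q,R}

P2 drop P (R beats it: A:4>0 B:6>0 C:8>7)
P1 drop B (A beats it: Q:7>0 R:6>4)
P1→{A,C} P2→{Q,R}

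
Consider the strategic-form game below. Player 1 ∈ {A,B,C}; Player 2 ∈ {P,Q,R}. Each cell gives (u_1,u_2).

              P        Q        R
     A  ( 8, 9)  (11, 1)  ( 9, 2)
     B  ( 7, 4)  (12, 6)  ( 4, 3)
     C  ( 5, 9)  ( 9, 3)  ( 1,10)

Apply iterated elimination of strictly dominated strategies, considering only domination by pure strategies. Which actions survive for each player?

P1 drop C (A beats it: P:8>5 Q:11>9 R:9>1)
P2 drop R (P beats it: A:9>2 B:4>3)
P1→{A,B} P2→{P,Q}

Survivors P1:{A,B} P2:{P,Q}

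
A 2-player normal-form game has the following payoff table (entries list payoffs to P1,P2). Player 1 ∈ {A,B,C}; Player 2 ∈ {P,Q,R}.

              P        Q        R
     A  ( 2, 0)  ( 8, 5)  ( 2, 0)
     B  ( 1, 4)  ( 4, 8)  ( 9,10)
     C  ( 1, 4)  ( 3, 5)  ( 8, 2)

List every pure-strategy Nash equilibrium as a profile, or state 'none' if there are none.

(A,P): not NE [P2→Q gives 5>0]
(A,Q): NE
(A,R): not NE [P1→B gives 9>2; P2→Q gives 5>0]
(B,P): not NE [P1→A gives 2>1; P2→R gives 10>4]
(B,Q): not NE [P1→A gives 8>4; P2→R gives 10>8]
(B,R): NE
(C,P): not NE [P1→A gives 2>1; P2→Q gives 5>4]
(C,Q): not NE [P1→A gives 8>3]
(C,R): not NE [P1→B gives 9>8; P2→Q gives 5>2]

Nash profiles: (A,Q), (B,R)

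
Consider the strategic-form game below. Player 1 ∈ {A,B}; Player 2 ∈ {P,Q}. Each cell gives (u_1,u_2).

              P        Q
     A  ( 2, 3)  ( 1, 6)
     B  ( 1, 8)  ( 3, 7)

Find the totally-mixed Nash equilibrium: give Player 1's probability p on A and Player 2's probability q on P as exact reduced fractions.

P1 indiff ⇒ q·2+(1-q)·1 = q·1+(1-q)·3 ⇒ q(1) = (1-q)(2) ⇒ q = 2/3
P2 indiff ⇒ p·3+(1-p)·8 = p·6+(1-p)·7 ⇒ p(-3) = (1-p)(-1) ⇒ p = 1/4

P1 mixes 1/4 on A; P2 mixes 2/3 on P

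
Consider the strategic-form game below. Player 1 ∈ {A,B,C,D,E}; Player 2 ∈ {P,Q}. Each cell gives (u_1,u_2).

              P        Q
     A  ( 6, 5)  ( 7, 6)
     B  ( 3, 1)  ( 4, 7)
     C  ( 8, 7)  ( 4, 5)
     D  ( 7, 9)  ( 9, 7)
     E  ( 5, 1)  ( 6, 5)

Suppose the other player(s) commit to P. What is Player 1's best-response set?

u_1(A vs P) = 6
u_1(B vs P) = 3
u_1(C vs P) = 8
u_1(D vs P) = 7
u_1(E vs P) = 5
max payoff 8 at {C}

P1 best: {C}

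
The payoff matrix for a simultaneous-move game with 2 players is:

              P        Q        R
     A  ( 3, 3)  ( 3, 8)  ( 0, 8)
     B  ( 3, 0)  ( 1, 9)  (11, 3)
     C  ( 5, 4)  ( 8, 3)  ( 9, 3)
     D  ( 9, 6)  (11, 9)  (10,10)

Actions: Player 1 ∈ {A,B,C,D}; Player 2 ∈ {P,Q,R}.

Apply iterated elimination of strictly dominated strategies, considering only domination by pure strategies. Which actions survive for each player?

P1 drop A (C beats it: P:5>3 Q:8>3 R:9>0)
P1 drop C (D beats it: P:9>5 Q:11>8 R:10>9)
P2 drop P (Q beats it: B:9>0 D:9>6)
P1→{B,D} P2→{Q,R}

IESDS → P1:{B,D} P2:{Q,R}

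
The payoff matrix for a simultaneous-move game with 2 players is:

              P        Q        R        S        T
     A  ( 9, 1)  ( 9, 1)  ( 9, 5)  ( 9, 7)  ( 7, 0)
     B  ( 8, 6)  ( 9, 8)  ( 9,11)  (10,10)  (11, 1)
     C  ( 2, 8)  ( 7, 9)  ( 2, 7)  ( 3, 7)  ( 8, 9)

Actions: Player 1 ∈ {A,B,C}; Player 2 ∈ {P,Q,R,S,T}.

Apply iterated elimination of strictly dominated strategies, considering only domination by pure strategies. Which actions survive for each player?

P1 drop C (B beats it: P:8>2 Q:9>7 R:9>2 S:10>3 T:11>8)
P2 drop P (R beats it: A:5>1 B:11>6)
P2 drop Q (R beats it: A:5>1 B:11>8)
P2 drop T (R beats it: A:5>0 B:11>1)
P1→{A,B} P2→{R,S}

Survivors P1:{A,B} P2:{R,S}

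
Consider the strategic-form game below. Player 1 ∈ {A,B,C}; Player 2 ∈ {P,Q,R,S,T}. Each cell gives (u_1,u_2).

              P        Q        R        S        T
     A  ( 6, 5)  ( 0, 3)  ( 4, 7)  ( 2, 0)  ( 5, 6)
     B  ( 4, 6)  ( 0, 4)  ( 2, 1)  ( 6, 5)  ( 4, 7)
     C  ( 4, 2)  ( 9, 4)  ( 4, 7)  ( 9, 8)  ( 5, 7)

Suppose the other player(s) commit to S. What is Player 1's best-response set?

P1 best: {C}

u_1(A vs S) = 2
u_1(B vs S) = 6
u_1(C vs S) = 9
max payoff 9 at {C}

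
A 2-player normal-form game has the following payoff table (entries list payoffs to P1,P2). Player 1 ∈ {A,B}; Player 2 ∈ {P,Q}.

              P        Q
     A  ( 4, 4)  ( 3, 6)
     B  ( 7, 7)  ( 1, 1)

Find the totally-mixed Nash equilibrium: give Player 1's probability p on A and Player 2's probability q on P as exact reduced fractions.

(p,q) = (3/4, 2/5)

P1 indiff ⇒ q·4+(1-q)·3 = q·7+(1-q)·1 ⇒ q(-3) = (1-q)(-2) ⇒ q = 2/5
P2 indiff ⇒ p·4+(1-p)·7 = p·6+(1-p)·1 ⇒ p(-2) = (1-p)(-6) ⇒ p = 3/4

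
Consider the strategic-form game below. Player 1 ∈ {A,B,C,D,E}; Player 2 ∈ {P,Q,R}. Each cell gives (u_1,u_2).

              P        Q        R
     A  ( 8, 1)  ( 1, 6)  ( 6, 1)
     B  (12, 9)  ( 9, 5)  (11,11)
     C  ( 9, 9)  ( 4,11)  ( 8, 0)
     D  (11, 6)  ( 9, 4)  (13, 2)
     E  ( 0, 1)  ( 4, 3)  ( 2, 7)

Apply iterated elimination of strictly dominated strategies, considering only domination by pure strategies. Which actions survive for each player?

P1 drop A (B beats it: P:12>8 Q:9>1 R:11>6)
P1 drop C (B beats it: P:12>9 Q:9>4 R:11>8)
P1 drop E (B beats it: P:12>0 Q:9>4 R:11>2)
P2 drop Q (P beats it: B:9>5 D:6>4)
P1→{B,D} P2→{P,R}

Survivors P1:{B,D} P2:{P,R}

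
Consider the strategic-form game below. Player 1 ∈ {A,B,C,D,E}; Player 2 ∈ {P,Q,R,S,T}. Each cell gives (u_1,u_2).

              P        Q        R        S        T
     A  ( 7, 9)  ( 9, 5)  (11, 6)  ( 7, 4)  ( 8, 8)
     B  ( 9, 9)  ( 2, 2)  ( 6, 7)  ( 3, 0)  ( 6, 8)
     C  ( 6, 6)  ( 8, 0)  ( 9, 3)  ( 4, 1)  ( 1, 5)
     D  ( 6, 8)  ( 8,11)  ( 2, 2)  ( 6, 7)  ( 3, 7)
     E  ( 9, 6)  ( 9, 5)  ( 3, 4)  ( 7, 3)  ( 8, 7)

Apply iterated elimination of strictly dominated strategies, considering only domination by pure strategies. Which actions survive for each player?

Remaining: P1:{A,B,E} P2:{P,T}

P1 drop C (A beats it: P:7>6 Q:9>8 R:11>9 S:7>4 T:8>1)
P1 drop D (A beats it: P:7>6 Q:9>8 R:11>2 S:7>6 T:8>3)
P2 drop Q (P beats it: A:9>5 B:9>2 E:6>5)
P2 drop R (P beats it: A:9>6 B:9>7 E:6>4)
P2 drop S (P beats it: A:9>4 B:9>0 E:6>3)
P1→{A,B,E} P2→{P,T}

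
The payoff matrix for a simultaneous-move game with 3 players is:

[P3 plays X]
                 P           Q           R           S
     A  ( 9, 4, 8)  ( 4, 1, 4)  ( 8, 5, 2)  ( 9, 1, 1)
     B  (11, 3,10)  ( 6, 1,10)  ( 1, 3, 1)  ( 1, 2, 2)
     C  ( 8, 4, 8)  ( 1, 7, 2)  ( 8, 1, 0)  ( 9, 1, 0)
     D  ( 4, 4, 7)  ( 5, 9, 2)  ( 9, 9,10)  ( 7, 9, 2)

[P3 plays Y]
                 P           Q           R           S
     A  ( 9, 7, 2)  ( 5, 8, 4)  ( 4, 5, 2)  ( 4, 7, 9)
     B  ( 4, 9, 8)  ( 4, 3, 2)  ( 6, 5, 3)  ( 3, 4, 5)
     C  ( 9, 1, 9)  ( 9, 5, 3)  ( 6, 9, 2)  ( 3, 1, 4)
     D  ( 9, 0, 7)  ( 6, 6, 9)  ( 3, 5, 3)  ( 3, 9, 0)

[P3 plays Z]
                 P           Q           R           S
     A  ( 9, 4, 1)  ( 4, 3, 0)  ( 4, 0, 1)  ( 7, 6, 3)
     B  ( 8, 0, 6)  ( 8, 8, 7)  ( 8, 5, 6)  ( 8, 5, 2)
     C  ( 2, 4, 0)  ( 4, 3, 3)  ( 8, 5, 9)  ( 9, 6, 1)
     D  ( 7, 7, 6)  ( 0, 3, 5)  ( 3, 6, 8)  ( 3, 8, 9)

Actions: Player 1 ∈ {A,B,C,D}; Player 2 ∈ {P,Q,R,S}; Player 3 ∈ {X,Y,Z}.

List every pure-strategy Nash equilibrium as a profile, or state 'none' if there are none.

(A,P,X): not NE [P1→B gives 11>9; P2→R gives 5>4]
(A,P,Y): not NE [P2→Q gives 8>7; P3→X gives 8>2]
(A,P,Z): not NE [P2→S gives 6>4; P3→X gives 8>1]
(A,Q,X): not NE [P1→B gives 6>4; P2→R gives 5>1]
(A,Q,Y): not NE [P1→C gives 9>5]
(A,Q,Z): not NE [P1→B gives 8>4; P2→S gives 6>3; P3→Y gives 4>0]
(A,R,X): not NE [P1→D gives 9>8]
(A,R,Y): not NE [P1→C gives 6>4; P2→Q gives 8>5]
(A,R,Z): not NE [P1→C gives 8>4; P2→S gives 6>0; P3→Y gives 2>1]
(A,S,X): not NE [P2→R gives 5>1; P3→Y gives 9>1]
(A,S,Y): not NE [P2→Q gives 8>7]
(A,S,Z): not NE [P1→C gives 9>7; P3→Y gives 9>3]
(B,P,X): NE
(B,P,Y): not NE [P1→D gives 9>4; P3→X gives 10>8]
(B,P,Z): not NE [P1→A gives 9>8; P2→Q gives 8>0; P3→X gives 10>6]
(B,Q,X): not NE [P2→R gives 3>1]
(B,Q,Y): not NE [P1→C gives 9>4; P2→P gives 9>3; P3→X gives 10>2]
(B,Q,Z): not NE [P3→X gives 10>7]
(B,R,X): not NE [P1→D gives 9>1; P3→Z gives 6>1]
(B,R,Y): not NE [P2→P gives 9>5; P3→Z gives 6>3]
(B,R,Z): not NE [P2→Q gives 8>5]
(B,S,X): not NE [P1→C gives 9>1; P2→R gives 3>2; P3→Y gives 5>2]
(B,S,Y): not NE [P1→A gives 4>3; P2→P gives 9>4]
(B,S,Z): not NE [P1→C gives 9>8; P2→Q gives 8>5; P3→Y gives 5>2]
(C,P,X): not NE [P1→B gives 11>8; P2→Q gives 7>4; P3→Y gives 9>8]
(C,P,Y): not NE [P2→R gives 9>1]
(C,P,Z): not NE [P1→A gives 9>2; P2→S gives 6>4; P3→Y gives 9>0]
(C,Q,X): not NE [P1→B gives 6>1; P3→Z gives 3>2]
(C,Q,Y): not NE [P2→R gives 9>5]
(C,Q,Z): not NE [P1→B gives 8>4; P2→S gives 6>3]
(C,R,X): not NE [P1→D gives 9>8; P2→Q gives 7>1; P3→Z gives 9>0]
(C,R,Y): not NE [P3→Z gives 9>2]
(C,R,Z): not NE [P2→S gives 6>5]
(C,S,X): not NE [P2→Q gives 7>1; P3→Y gives 4>0]
(C,S,Y): not NE [P1→A gives 4>3; P2→R gives 9>1]
(C,S,Z): not NE [P3→Y gives 4>1]
(D,P,X): not NE [P1→B gives 11>4; P2→S gives 9>4]
(D,P,Y): not NE [P2→S gives 9>0]
(D,P,Z): not NE [P1→A gives 9>7; P2→S gives 8>7; P3→Y gives 7>6]
(D,Q,X): not NE [P1→B gives 6>5; P3→Y gives 9>2]
(D,Q,Y): not NE [P1→C gives 9>6; P2→S gives 9>6]
(D,Q,Z): not NE [P1→B gives 8>0; P2→S gives 8>3; P3→Y gives 9>5]
(D,R,X): NE
(D,R,Y): not NE [P1→C gives 6>3; P2→S gives 9>5; P3→X gives 10>3]
(D,R,Z): not NE [P1→C gives 8>3; P2→S gives 8>6; P3→X gives 10>8]
(D,S,X): not NE [P1→C gives 9>7; P3→Z gives 9>2]
(D,S,Y): not NE [P1→A gives 4>3; P3→Z gives 9>0]
(D,S,Z): not NE [P1→C gives 9>3]

PSNE = {(B,P,X), (D,R,X)}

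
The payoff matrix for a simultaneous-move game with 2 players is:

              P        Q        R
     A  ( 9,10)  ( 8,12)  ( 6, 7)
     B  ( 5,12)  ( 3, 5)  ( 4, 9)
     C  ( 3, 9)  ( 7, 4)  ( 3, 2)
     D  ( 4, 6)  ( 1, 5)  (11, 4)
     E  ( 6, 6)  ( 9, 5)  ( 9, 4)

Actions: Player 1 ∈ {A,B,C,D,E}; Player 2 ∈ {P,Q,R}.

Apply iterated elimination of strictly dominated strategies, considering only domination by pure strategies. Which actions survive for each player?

Remaining: P1:{A,E} P2:{P,Q}

P1 drop B (A beats it: P:9>5 Q:8>3 R:6>4)
P1 drop C (A beats it: P:9>3 Q:8>7 R:6>3)
P2 drop R (P beats it: A:10>7 D:6>4 E:6>4)
P1 drop D (A beats it: P:9>4 Q:8>1)
P1→{A,E} P2→{P,Q}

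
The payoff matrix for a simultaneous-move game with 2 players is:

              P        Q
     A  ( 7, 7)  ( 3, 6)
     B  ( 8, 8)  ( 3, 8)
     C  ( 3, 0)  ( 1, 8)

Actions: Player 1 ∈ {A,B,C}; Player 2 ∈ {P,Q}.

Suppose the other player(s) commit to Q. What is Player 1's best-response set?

BR_1 = {A,B}

u_1(A vs Q) = 3
u_1(B vs Q) = 3
u_1(C vs Q) = 1
max payoff 3 at {A,B}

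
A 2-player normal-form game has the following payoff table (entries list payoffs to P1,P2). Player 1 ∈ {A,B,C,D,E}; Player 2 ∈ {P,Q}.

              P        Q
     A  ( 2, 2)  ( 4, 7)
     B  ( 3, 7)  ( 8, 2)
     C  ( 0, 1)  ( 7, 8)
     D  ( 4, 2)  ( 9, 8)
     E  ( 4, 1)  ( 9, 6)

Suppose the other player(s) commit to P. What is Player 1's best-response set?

u_1(A vs P) = 2
u_1(B vs P) = 3
u_1(C vs P) = 0
u_1(D vs P) = 4
u_1(E vs P) = 4
max payoff 4 at {D,E}

P1 best: {D,E}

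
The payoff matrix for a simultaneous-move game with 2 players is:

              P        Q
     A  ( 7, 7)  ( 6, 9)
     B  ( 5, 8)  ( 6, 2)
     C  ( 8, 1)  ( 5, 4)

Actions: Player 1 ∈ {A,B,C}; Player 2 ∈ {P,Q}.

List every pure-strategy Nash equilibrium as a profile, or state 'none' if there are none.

(A,P): not NE [P1→C gives 8>7; P2→Q gives 9>7]
(A,Q): NE
(B,P): not NE [P1→C gives 8>5]
(B,Q): not NE [P2→P gives 8>2]
(C,P): not NE [P2→Q gives 4>1]
(C,Q): not NE [P1→B gives 6>5]

PSNE = {(A,Q)}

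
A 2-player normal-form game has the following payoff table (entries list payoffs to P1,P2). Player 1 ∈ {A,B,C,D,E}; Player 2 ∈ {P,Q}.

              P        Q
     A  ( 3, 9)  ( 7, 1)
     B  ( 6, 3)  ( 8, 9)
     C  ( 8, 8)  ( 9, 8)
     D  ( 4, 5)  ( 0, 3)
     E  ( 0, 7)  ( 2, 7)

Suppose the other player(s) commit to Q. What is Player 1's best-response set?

u_1(A vs Q) = 7
u_1(B vs Q) = 8
u_1(C vs Q) = 9
u_1(D vs Q) = 0
u_1(E vs Q) = 2
max payoff 9 at {C}

BR_1 = {C}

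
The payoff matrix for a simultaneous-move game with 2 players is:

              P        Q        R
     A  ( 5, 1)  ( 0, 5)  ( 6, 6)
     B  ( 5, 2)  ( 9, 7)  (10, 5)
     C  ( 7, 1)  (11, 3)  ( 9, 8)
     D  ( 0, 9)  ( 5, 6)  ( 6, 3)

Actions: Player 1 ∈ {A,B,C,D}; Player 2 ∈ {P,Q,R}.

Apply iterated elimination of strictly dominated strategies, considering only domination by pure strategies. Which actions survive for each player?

P1 drop A (C beats it: P:7>5 Q:11>0 R:9>6)
P1 drop D (B beats it: P:5>0 Q:9>5 R:10>6)
P2 drop P (Q beats it: B:7>2 C:3>1)
P1→{B,C} P2→{Q,R}

Remaining: P1:{B,C} P2:{Q,R}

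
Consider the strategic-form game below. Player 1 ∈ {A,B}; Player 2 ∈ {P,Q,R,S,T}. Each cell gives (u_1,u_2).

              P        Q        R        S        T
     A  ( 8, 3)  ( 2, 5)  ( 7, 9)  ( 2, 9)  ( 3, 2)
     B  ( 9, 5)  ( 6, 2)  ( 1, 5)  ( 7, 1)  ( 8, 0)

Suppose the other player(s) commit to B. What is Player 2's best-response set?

argmax u_2 = {P,R}

u_2(P vs B) = 5
u_2(Q vs B) = 2
u_2(R vs B) = 5
u_2(S vs B) = 1
u_2(T vs B) = 0
max payoff 5 at {P,R}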